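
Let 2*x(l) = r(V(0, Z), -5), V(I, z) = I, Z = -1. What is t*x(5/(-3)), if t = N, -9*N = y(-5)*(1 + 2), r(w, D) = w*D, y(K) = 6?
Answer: 0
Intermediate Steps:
r(w, D) = D*w
x(l) = 0 (x(l) = (-5*0)/2 = (½)*0 = 0)
N = -2 (N = -2*(1 + 2)/3 = -2*3/3 = -⅑*18 = -2)
t = -2
t*x(5/(-3)) = -2*0 = 0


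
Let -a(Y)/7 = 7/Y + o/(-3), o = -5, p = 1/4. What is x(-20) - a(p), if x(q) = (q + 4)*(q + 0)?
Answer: 1583/3 ≈ 527.67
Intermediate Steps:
p = 1/4 ≈ 0.25000
x(q) = q*(4 + q) (x(q) = (4 + q)*q = q*(4 + q))
a(Y) = -35/3 - 49/Y (a(Y) = -7*(7/Y - 5/(-3)) = -7*(7/Y - 5*(-1/3)) = -7*(7/Y + 5/3) = -7*(5/3 + 7/Y) = -35/3 - 49/Y)
x(-20) - a(p) = -20*(4 - 20) - (-35/3 - 49/1/4) = -20*(-16) - (-35/3 - 49*4) = 320 - (-35/3 - 196) = 320 - 1*(-623/3) = 320 + 623/3 = 1583/3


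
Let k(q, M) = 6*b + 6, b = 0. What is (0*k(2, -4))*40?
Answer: 0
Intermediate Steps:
k(q, M) = 6 (k(q, M) = 6*0 + 6 = 0 + 6 = 6)
(0*k(2, -4))*40 = (0*6)*40 = 0*40 = 0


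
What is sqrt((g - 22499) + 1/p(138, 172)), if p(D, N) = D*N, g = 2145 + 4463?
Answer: 5*I*sqrt(89529527634)/11868 ≈ 126.06*I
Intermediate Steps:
g = 6608
sqrt((g - 22499) + 1/p(138, 172)) = sqrt((6608 - 22499) + 1/(138*172)) = sqrt(-15891 + 1/23736) = sqrt(-377188775/23736) = 5*I*sqrt(89529527634)/11868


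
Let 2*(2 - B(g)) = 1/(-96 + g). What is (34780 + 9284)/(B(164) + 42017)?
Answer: 1997568/1904861 ≈ 1.0487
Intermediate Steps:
B(g) = 2 - 1/(2*(-96 + g))
(34780 + 9284)/(B(164) + 42017) = (34780 + 9284)/((-385 + 4*164)/(2*(-96 + 164)) + 42017) = 44064/((1/2)*(-385 + 656)/68 + 42017) = 44064/((1/2)*(1/68)*271 + 42017) = 44064/(271/136 + 42017) = 44064/(5714583/136) = 44064*(136/5714583) = 1997568/1904861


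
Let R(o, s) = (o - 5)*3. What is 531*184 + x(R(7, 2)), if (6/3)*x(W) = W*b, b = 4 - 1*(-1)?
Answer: 97719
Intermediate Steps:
b = 5 (b = 4 + 1 = 5)
R(o, s) = -15 + 3*o (R(o, s) = (-5 + o)*3 = -15 + 3*o)
x(W) = 5*W/2 (x(W) = (W*5)/2 = (5*W)/2 = 5*W/2)
531*184 + x(R(7, 2)) = 531*184 + 5*(-15 + 3*7)/2 = 97704 + 5*(-15 + 21)/2 = 97704 + (5/2)*6 = 97704 + 15 = 97719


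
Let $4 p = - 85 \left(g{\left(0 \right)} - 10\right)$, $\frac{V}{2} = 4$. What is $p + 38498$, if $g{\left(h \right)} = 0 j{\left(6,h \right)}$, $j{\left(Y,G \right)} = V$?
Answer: $\frac{77421}{2} \approx 38711.0$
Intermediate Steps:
$V = 8$ ($V = 2 \cdot 4 = 8$)
$j{\left(Y,G \right)} = 8$
$g{\left(h \right)} = 0$ ($g{\left(h \right)} = 0 \cdot 8 = 0$)
$p = \frac{425}{2}$ ($p = \frac{\left(-85\right) \left(0 - 10\right)}{4} = \frac{\left(-85\right) \left(-10\right)}{4} = \frac{1}{4} \cdot 850 = \frac{425}{2} \approx 212.5$)
$p + 38498 = \frac{425}{2} + 38498 = \frac{77421}{2}$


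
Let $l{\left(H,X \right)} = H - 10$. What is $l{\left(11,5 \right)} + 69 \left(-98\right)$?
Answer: $-6761$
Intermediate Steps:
$l{\left(H,X \right)} = -10 + H$
$l{\left(11,5 \right)} + 69 \left(-98\right) = \left(-10 + 11\right) + 69 \left(-98\right) = 1 - 6762 = -6761$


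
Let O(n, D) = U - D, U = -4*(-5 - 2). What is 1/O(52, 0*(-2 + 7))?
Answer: 1/28 ≈ 0.035714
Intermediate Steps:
U = 28 (U = -4*(-7) = 28)
O(n, D) = 28 - D
1/O(52, 0*(-2 + 7)) = 1/(28 - 0*(-2 + 7)) = 1/(28 - 0*5) = 1/(28 - 1*0) = 1/(28 + 0) = 1/28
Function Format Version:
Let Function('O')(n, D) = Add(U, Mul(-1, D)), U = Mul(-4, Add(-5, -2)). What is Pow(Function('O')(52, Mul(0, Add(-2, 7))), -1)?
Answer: Rational(1, 28) ≈ 0.035714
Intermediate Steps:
U = 28 (U = Mul(-4, -7) = 28)
Function('O')(n, D) = Add(28, Mul(-1, D))
Pow(Function('O')(52, Mul(0, Add(-2, 7))), -1) = Pow(Add(28, Mul(-1, Mul(0, Add(-2, 7)))), -1) = Pow(Add(28, Mul(-1, Mul(0, 5))), -1) = Pow(Add(28, Mul(-1, 0)), -1) = Pow(Add(28, 0), -1) = Pow(28, -1) = Rational(1, 28)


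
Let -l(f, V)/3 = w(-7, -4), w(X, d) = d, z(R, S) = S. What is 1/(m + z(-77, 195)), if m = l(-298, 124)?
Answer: 1/207 ≈ 0.0048309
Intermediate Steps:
l(f, V) = 12 (l(f, V) = -3*(-4) = 12)
m = 12
1/(m + z(-77, 195)) = 1/(12 + 195) = 1/207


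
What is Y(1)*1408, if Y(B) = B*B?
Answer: 1408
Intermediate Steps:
Y(B) = B²
Y(1)*1408 = 1²*1408 = 1*1408 = 1408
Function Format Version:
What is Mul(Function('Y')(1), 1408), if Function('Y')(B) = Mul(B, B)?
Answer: 1408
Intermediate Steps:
Function('Y')(B) = Pow(B, 2)
Mul(Function('Y')(1), 1408) = Mul(Pow(1, 2), 1408) = Mul(1, 1408) = 1408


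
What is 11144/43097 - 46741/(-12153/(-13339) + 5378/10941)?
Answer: -293982825797223563/8822090147155 ≈ -33324.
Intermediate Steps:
11144/43097 - 46741/(-12153/(-13339) + 5378/10941) = 11144*(1/43097) - 46741/(-12153*(-1/13339) + 5378*(1/10941)) = 11144/43097 - 46741/(12153/13339 + 5378/10941) = 11144/43097 - 46741/204703115/145941999 = 11144/43097 - 46741*145941999/204703115 = 11144/43097 - 6821474975259/204703115 = -293982825797223563/8822090147155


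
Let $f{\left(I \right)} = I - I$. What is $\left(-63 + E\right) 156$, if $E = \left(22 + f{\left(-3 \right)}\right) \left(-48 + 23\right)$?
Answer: $-95628$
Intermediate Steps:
$f{\left(I \right)} = 0$
$E = -550$ ($E = \left(22 + 0\right) \left(-48 + 23\right) = 22 \left(-25\right) = -550$)
$\left(-63 + E\right) 156 = \left(-63 - 550\right) 156 = \left(-613\right) 156 = -95628$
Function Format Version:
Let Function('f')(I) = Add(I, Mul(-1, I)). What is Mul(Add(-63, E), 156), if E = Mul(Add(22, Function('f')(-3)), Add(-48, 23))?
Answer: -95628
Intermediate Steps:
Function('f')(I) = 0
E = -550 (E = Mul(Add(22, 0), Add(-48, 23)) = Mul(22, -25) = -550)
Mul(Add(-63, E), 156) = Mul(Add(-63, -550), 156) = Mul(-613, 156) = -95628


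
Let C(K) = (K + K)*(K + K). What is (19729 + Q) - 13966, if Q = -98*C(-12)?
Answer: -50685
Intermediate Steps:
C(K) = 4*K**2 (C(K) = (2*K)*(2*K) = 4*K**2)
Q = -56448 (Q = -392*(-12)**2 = -392*144 = -98*576 = -56448)
(19729 + Q) - 13966 = (19729 - 56448) - 13966 = -36719 - 13966 = -50685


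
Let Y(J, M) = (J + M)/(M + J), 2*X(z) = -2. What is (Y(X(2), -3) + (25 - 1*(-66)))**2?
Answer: 8464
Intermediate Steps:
X(z) = -1 (X(z) = (1/2)*(-2) = -1)
Y(J, M) = 1 (Y(J, M) = (J + M)/(J + M) = 1)
(Y(X(2), -3) + (25 - 1*(-66)))**2 = (1 + (25 - 1*(-66)))**2 = (1 + (25 + 66))**2 = (1 + 91)**2 = 92**2 = 8464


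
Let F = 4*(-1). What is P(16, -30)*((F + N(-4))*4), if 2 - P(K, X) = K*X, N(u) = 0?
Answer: -7712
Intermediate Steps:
F = -4
P(K, X) = 2 - K*X
P(16, -30)*((F + N(-4))*4) = (2 - 1*16*(-30))*((-4 + 0)*4) = (2 + 480)*(-4*4) = 482*(-16) = -7712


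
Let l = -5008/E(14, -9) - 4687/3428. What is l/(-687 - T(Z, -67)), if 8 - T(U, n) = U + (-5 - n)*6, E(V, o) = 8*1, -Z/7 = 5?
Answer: 2150615/1227224 ≈ 1.7524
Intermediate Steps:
Z = -35 (Z = -7*5 = -35)
E(V, o) = 8
T(U, n) = 38 - U + 6*n (T(U, n) = 8 - (U + (-5 - n)*6) = 8 - (U + (-30 - 6*n)) = 8 - (-30 + U - 6*n) = 8 + (30 - U + 6*n) = 38 - U + 6*n)
l = -2150615/3428 (l = -5008/8 - 4687/3428 = -5008*1/8 - 4687*1/3428 = -626 - 4687/3428 = -2150615/3428 ≈ -627.37)
l/(-687 - T(Z, -67)) = -2150615/(3428*(-687 - (38 - 1*(-35) + 6*(-67)))) = -2150615/(3428*(-687 - (38 + 35 - 402))) = -2150615/(3428*(-687 - 1*(-329))) = -2150615/(3428*(-687 + 329)) = -2150615/3428/(-358) = -2150615/3428*(-1/358) = 2150615/1227224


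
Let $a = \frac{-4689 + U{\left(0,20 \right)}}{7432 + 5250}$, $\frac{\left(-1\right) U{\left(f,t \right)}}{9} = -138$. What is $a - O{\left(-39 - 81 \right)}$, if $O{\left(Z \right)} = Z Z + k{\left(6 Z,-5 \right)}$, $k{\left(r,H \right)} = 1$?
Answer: $- \frac{182636929}{12682} \approx -14401.0$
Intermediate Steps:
$U{\left(f,t \right)} = 1242$ ($U{\left(f,t \right)} = \left(-9\right) \left(-138\right) = 1242$)
$a = - \frac{3447}{12682}$ ($a = \frac{-4689 + 1242}{7432 + 5250} = - \frac{3447}{12682} \approx -0.2718$)
$O{\left(Z \right)} = 1 + Z^{2}$ ($O{\left(Z \right)} = Z Z + 1 = Z^{2} + 1 = 1 + Z^{2}$)
$a - O{\left(-39 - 81 \right)} = - \frac{3447}{12682} - \left(1 + \left(-39 - 81\right)^{2}\right) = - \frac{3447}{12682} - \left(1 + \left(-120\right)^{2}\right) = - \frac{3447}{12682} - \left(1 + 14400\right) = - \frac{3447}{12682} - 14401 = - \frac{182636929}{12682}$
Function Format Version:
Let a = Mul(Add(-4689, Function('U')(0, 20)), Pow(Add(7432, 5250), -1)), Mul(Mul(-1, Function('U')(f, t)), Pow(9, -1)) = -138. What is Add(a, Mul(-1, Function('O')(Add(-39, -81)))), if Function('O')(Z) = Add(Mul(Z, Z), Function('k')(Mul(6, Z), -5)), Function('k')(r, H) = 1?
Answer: Rational(-182636929, 12682) ≈ -14401.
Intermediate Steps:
Function('U')(f, t) = 1242 (Function('U')(f, t) = Mul(-9, -138) = 1242)
a = Rational(-3447, 12682) (a = Mul(Add(-4689, 1242), Pow(Add(7432, 5250), -1)) = Mul(-3447, Pow(12682, -1)) = Mul(-3447, Rational(1, 12682)) = Rational(-3447, 12682) ≈ -0.27180)
Function('O')(Z) = Add(1, Pow(Z, 2)) (Function('O')(Z) = Add(Mul(Z, Z), 1) = Add(Pow(Z, 2), 1) = Add(1, Pow(Z, 2)))
Add(a, Mul(-1, Function('O')(Add(-39, -81)))) = Add(Rational(-3447, 12682), Mul(-1, Add(1, Pow(Add(-39, -81), 2)))) = Add(Rational(-3447, 12682), Mul(-1, Add(1, Pow(-120, 2)))) = Add(Rational(-3447, 12682), Mul(-1, Add(1, 14400))) = Add(Rational(-3447, 12682), Mul(-1, 14401)) = Add(Rational(-3447, 12682), -14401) = Rational(-182636929, 12682)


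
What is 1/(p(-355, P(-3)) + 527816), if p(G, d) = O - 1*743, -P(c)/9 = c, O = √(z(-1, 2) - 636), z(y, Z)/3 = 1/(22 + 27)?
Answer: 8608859/4537497150094 - 7*I*√31161/13612491450282 ≈ 1.8973e-6 - 9.0775e-11*I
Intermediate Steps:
z(y, Z) = 3/49 (z(y, Z) = 3/(22 + 27) = 3/49)
O = I*√31161/7 (O = √(3/49 - 636) = √(-31161/49) = I*√31161/7 ≈ 25.218*I)
P(c) = -9*c
p(G, d) = -743 + I*√31161/7 (p(G, d) = I*√31161/7 - 1*743 = I*√31161/7 - 743 = -743 + I*√31161/7)
1/(p(-355, P(-3)) + 527816) = 1/((-743 + I*√31161/7) + 527816) = 1/(527073 + I*√31161/7)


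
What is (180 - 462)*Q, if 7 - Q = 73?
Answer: 18612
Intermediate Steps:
Q = -66 (Q = 7 - 1*73 = 7 - 73 = -66)
(180 - 462)*Q = (180 - 462)*(-66) = -282*(-66) = 18612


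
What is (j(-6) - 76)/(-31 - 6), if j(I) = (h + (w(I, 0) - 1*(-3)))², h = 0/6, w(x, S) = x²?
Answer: -1445/37 ≈ -39.054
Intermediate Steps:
h = 0 (h = 0*(⅙) = 0)
j(I) = (3 + I²)² (j(I) = (0 + (I² - 1*(-3)))² = (0 + (I² + 3))² = (0 + (3 + I²))² = (3 + I²)²)
(j(-6) - 76)/(-31 - 6) = ((3 + (-6)²)² - 76)/(-31 - 6) = ((3 + 36)² - 76)/(-37) = (39² - 76)*(-1/37) = (1521 - 76)*(-1/37) = 1445*(-1/37) = -1445/37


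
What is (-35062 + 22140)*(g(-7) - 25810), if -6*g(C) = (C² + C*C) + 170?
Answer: 1002282008/3 ≈ 3.3409e+8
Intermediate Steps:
g(C) = -85/3 - C²/3 (g(C) = -((C² + C*C) + 170)/6 = -((C² + C²) + 170)/6 = -(2*C² + 170)/6 = -(170 + 2*C²)/6 = -85/3 - C²/3)
(-35062 + 22140)*(g(-7) - 25810) = (-35062 + 22140)*((-85/3 - ⅓*(-7)²) - 25810) = -12922*((-85/3 - ⅓*49) - 25810) = -12922*((-85/3 - 49/3) - 25810) = -12922*(-134/3 - 25810) = -12922*(-77564/3) = 1002282008/3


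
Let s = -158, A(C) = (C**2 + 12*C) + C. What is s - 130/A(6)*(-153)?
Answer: 313/19 ≈ 16.474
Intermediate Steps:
A(C) = C**2 + 13*C
s - 130/A(6)*(-153) = -158 - 130*1/(6*(13 + 6))*(-153) = -158 - 130/(6*19)*(-153) = -158 - 130/114*(-153) = -158 - 130*1/114*(-153) = -158 - 65/57*(-153) = -158 + 3315/19 = 313/19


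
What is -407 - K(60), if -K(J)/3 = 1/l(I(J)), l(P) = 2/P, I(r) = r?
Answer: -317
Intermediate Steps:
K(J) = -3*J/2
-407 - K(60) = -407 - (-3)*60/2 = -407 - 1*(-90) = -407 + 90 = -317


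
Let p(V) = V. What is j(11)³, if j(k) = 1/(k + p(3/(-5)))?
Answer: 125/140608 ≈ 0.00088900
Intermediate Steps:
j(k) = 1/(-⅗ + k) (j(k) = 1/(k + 3/(-5)) = 1/(k + 3*(-⅕)) = 1/(k - ⅗) = 1/(-⅗ + k))
j(11)³ = (5/(-3 + 5*11))³ = (5/(-3 + 55))³ = (5/52)³ = 125/140608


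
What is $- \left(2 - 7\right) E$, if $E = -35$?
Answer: $-175$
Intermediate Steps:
$- \left(2 - 7\right) E = - \left(2 - 7\right) \left(-35\right) = - \left(-5\right) \left(-35\right) = \left(-1\right) 175 = -175$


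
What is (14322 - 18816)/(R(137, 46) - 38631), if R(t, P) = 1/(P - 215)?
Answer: 379743/3264320 ≈ 0.11633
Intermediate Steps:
R(t, P) = 1/(-215 + P)
(14322 - 18816)/(R(137, 46) - 38631) = (14322 - 18816)/(1/(-215 + 46) - 38631) = -4494/(1/(-169) - 38631) = -4494/(-1/169 - 38631) = -4494/(-6528640/169) = -4494*(-169/6528640) = 379743/3264320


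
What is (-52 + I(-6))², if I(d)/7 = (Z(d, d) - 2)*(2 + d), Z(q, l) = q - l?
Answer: 16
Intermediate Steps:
I(d) = -28 - 14*d (I(d) = 7*(((d - d) - 2)*(2 + d)) = 7*((0 - 2)*(2 + d)) = 7*(-2*(2 + d)) = 7*(-4 - 2*d) = -28 - 14*d)
(-52 + I(-6))² = (-52 + (-28 - 14*(-6)))² = (-52 + (-28 + 84))² = (-52 + 56)² = 4² = 16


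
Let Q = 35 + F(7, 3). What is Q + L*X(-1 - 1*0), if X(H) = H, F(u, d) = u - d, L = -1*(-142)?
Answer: -103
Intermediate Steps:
L = 142
Q = 39 (Q = 35 + (7 - 1*3) = 35 + (7 - 3) = 35 + 4 = 39)
Q + L*X(-1 - 1*0) = 39 + 142*(-1 - 1*0) = 39 + 142*(-1 + 0) = 39 + 142*(-1) = 39 - 142 = -103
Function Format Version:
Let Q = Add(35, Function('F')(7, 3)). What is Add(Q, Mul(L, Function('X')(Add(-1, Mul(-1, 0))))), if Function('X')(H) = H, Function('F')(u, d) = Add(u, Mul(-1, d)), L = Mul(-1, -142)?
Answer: -103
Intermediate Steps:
L = 142
Q = 39 (Q = Add(35, Add(7, Mul(-1, 3))) = Add(35, Add(7, -3)) = Add(35, 4) = 39)
Add(Q, Mul(L, Function('X')(Add(-1, Mul(-1, 0))))) = Add(39, Mul(142, Add(-1, Mul(-1, 0)))) = Add(39, Mul(142, Add(-1, 0))) = Add(39, Mul(142, -1)) = Add(39, -142) = -103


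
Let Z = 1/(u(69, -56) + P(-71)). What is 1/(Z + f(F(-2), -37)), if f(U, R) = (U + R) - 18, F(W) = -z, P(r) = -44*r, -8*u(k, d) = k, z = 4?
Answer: -24923/1470449 ≈ -0.016949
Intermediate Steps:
u(k, d) = -k/8
F(W) = -4 (F(W) = -1*4 = -4)
f(U, R) = -18 + R + U (f(U, R) = (R + U) - 18 = -18 + R + U)
Z = 8/24923 (Z = 1/(-⅛*69 - 44*(-71)) = 1/(-69/8 + 3124) = 1/(24923/8) = 8/24923 ≈ 0.00032099)
1/(Z + f(F(-2), -37)) = 1/(8/24923 + (-18 - 37 - 4)) = 1/(8/24923 - 59) = 1/(-1470449/24923) = -24923/1470449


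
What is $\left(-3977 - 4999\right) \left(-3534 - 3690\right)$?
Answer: $64842624$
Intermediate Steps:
$\left(-3977 - 4999\right) \left(-3534 - 3690\right) = \left(-8976\right) \left(-7224\right) = 64842624$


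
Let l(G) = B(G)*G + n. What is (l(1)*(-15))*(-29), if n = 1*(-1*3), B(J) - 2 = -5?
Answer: -2610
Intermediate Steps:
B(J) = -3 (B(J) = 2 - 5 = -3)
n = -3 (n = 1*(-3) = -3)
l(G) = -3 - 3*G (l(G) = -3*G - 3 = -3 - 3*G)
(l(1)*(-15))*(-29) = ((-3 - 3*1)*(-15))*(-29) = ((-3 - 3)*(-15))*(-29) = -6*(-15)*(-29) = 90*(-29) = -2610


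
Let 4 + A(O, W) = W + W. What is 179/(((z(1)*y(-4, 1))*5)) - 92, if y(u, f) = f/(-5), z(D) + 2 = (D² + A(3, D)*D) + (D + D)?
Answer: 87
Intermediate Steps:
A(O, W) = -4 + 2*W (A(O, W) = -4 + (W + W) = -4 + 2*W)
z(D) = -2 + D² + 2*D + D*(-4 + 2*D) (z(D) = -2 + ((D² + (-4 + 2*D)*D) + (D + D)) = -2 + ((D² + D*(-4 + 2*D)) + 2*D) = -2 + (D² + 2*D + D*(-4 + 2*D)) = -2 + D² + 2*D + D*(-4 + 2*D))
y(u, f) = -f/5 (y(u, f) = f*(-⅕) = -f/5)
179/(((z(1)*y(-4, 1))*5)) - 92 = 179/((((-2 - 2*1 + 3*1²)*(-⅕*1))*5)) - 92 = 179/((((-2 - 2 + 3*1)*(-⅕))*5)) - 92 = 179/((((-2 - 2 + 3)*(-⅕))*5)) - 92 = 179/((-1*(-⅕)*5)) - 92 = 179/(((⅕)*5)) - 92 = 179/1 - 92 = 179*1 - 92 = 179 - 92 = 87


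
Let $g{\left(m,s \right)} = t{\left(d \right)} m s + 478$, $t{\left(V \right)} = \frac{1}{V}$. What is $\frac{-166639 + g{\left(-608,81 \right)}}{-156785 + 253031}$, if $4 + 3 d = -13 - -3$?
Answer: $- \frac{363085}{224574} \approx -1.6168$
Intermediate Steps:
$d = - \frac{14}{3}$ ($d = - \frac{4}{3} + \frac{-13 - -3}{3} = - \frac{4}{3} + \frac{-13 + 3}{3} = - \frac{4}{3} + \frac{1}{3} \left(-10\right) = - \frac{4}{3} - \frac{10}{3} = - \frac{14}{3} \approx -4.6667$)
$g{\left(m,s \right)} = 478 - \frac{3 m s}{14}$ ($g{\left(m,s \right)} = \frac{m}{- \frac{14}{3}} s + 478 = - \frac{3 m}{14} s + 478 = - \frac{3 m s}{14} + 478 = 478 - \frac{3 m s}{14}$)
$\frac{-166639 + g{\left(-608,81 \right)}}{-156785 + 253031} = \frac{-166639 - \left(-478 - \frac{73872}{7}\right)}{-156785 + 253031} = \frac{-166639 + \left(478 + \frac{73872}{7}\right)}{96246} = \left(-166639 + \frac{77218}{7}\right) \frac{1}{96246} = \left(- \frac{1089255}{7}\right) \frac{1}{96246} = - \frac{363085}{224574}$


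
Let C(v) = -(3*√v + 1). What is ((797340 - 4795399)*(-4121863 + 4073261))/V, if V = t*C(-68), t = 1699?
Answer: -194313663518/1041487 + 1165881981108*I*√17/1041487 ≈ -1.8657e+5 + 4.6156e+6*I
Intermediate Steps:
C(v) = -1 - 3*√v (C(v) = -(1 + 3*√v) = -1 - 3*√v)
V = -1699 - 10194*I*√17 (V = 1699*(-1 - 6*I*√17) = -1699 - 10194*I*√17 ≈ -1699.0 - 42031.0*I)
((797340 - 4795399)*(-4121863 + 4073261))/V = ((797340 - 4795399)*(-4121863 + 4073261))/(-1699 - 10194*I*√17) = (-3998059*(-48602))/(-1699 - 10194*I*√17) = 194313663518/(-1699 - 10194*I*√17)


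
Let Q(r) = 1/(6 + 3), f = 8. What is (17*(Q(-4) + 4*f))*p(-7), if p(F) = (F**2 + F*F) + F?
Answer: 447083/9 ≈ 49676.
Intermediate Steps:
Q(r) = 1/9
p(F) = F + 2*F**2 (p(F) = (F**2 + F**2) + F = 2*F**2 + F = F + 2*F**2)
(17*(Q(-4) + 4*f))*p(-7) = (17*(1/9 + 4*8))*(-7*(1 + 2*(-7))) = (17*(1/9 + 32))*(-7*(1 - 14)) = (17*(289/9))*(-7*(-13)) = (4913/9)*91 = 447083/9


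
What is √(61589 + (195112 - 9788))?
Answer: √246913 ≈ 496.90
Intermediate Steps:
√(61589 + (195112 - 9788)) = √(61589 + 185324) = √246913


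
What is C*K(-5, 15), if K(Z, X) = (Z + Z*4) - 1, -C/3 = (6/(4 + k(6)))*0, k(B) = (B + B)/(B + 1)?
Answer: 0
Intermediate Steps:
k(B) = 2*B/(1 + B) (k(B) = (2*B)/(1 + B) = 2*B/(1 + B))
C = 0 (C = -3*6/(4 + 2*6/(1 + 6))*0 = -3*6/(4 + 2*6/7)*0 = -3*6/(4 + 2*6*(⅐))*0 = -3*6/(4 + 12/7)*0 = -3*6/(40/7)*0 = -3*(7/40)*6*0 = -63*0/20 = -3*0 = 0)
K(Z, X) = -1 + 5*Z (K(Z, X) = (Z + 4*Z) - 1 = 5*Z - 1 = -1 + 5*Z)
C*K(-5, 15) = 0*(-1 + 5*(-5)) = 0*(-1 - 25) = 0*(-26) = 0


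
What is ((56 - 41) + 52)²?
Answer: 4489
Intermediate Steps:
((56 - 41) + 52)² = (15 + 52)² = 67² = 4489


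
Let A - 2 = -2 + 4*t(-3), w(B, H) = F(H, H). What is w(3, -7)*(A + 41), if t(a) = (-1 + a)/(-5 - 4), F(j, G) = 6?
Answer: 770/3 ≈ 256.67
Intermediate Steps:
w(B, H) = 6
t(a) = ⅑ - a/9 (t(a) = (-1 + a)/(-9) = (-1 + a)*(-⅑) = ⅑ - a/9)
A = 16/9 (A = 2 + (-2 + 4*(⅑ - ⅑*(-3))) = 2 + (-2 + 4*(⅑ + ⅓)) = 2 + (-2 + 4*(4/9)) = 2 + (-2 + 16/9) = 2 - 2/9 = 16/9 ≈ 1.7778)
w(3, -7)*(A + 41) = 6*(16/9 + 41) = 6*(385/9) = 770/3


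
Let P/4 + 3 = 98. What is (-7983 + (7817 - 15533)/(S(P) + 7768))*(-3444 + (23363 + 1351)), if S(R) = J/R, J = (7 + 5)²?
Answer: -31331534680440/184499 ≈ -1.6982e+8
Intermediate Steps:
P = 380 (P = -12 + 4*98 = -12 + 392 = 380)
J = 144 (J = 12² = 144)
S(R) = 144/R
(-7983 + (7817 - 15533)/(S(P) + 7768))*(-3444 + (23363 + 1351)) = (-7983 + (7817 - 15533)/(144/380 + 7768))*(-3444 + (23363 + 1351)) = (-7983 - 7716/(144*(1/380) + 7768))*(-3444 + 24714) = (-7983 - 7716/(36/95 + 7768))*21270 = (-7983 - 7716/737996/95)*21270 = (-7983 - 7716*95/737996)*21270 = (-7983 - 183255/184499)*21270 = -1473038772/184499*21270 = -31331534680440/184499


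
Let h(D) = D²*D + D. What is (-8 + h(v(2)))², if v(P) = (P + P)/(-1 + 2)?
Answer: 3600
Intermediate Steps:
v(P) = 2*P (v(P) = (2*P)/1 = (2*P)*1 = 2*P)
h(D) = D + D³ (h(D) = D³ + D = D + D³)
(-8 + h(v(2)))² = (-8 + (2*2 + (2*2)³))² = (-8 + (4 + 4³))² = (-8 + (4 + 64))² = (-8 + 68)² = 60² = 3600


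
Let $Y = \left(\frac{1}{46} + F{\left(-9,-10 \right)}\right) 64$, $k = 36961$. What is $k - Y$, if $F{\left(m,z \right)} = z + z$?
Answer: $\frac{879511}{23} \approx 38240.0$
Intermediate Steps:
$F{\left(m,z \right)} = 2 z$
$Y = - \frac{29408}{23}$ ($Y = \left(\frac{1}{46} + 2 \left(-10\right)\right) 64 = \left(\frac{1}{46} - 20\right) 64 = \left(- \frac{919}{46}\right) 64 = - \frac{29408}{23} \approx -1278.6$)
$k - Y = 36961 - - \frac{29408}{23} = 36961 + \frac{29408}{23} = \frac{879511}{23}$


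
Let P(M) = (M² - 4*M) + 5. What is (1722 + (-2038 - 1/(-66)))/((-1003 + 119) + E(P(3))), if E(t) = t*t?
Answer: 4171/11616 ≈ 0.35907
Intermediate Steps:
P(M) = 5 + M² - 4*M
E(t) = t²
(1722 + (-2038 - 1/(-66)))/((-1003 + 119) + E(P(3))) = (1722 + (-2038 - 1/(-66)))/((-1003 + 119) + (5 + 3² - 4*3)²) = (1722 + (-2038 - 1*(-1/66)))/(-884 + (5 + 9 - 12)²) = (1722 + (-2038 + 1/66))/(-884 + 2²) = (1722 - 134507/66)/(-884 + 4) = -20855/66/(-880) = -20855/66*(-1/880) = 4171/11616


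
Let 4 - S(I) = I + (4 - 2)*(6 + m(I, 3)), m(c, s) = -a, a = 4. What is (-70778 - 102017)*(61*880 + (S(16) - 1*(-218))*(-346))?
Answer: 2801352540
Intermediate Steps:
m(c, s) = -4 (m(c, s) = -1*4 = -4)
S(I) = -I (S(I) = 4 - (I + (4 - 2)*(6 - 4)) = 4 - (I + 2*2) = 4 - (I + 4) = 4 - (4 + I) = 4 + (-4 - I) = -I)
(-70778 - 102017)*(61*880 + (S(16) - 1*(-218))*(-346)) = (-70778 - 102017)*(61*880 + (-1*16 - 1*(-218))*(-346)) = -172795*(53680 + (-16 + 218)*(-346)) = -172795*(53680 + 202*(-346)) = -172795*(53680 - 69892) = -172795*(-16212) = 2801352540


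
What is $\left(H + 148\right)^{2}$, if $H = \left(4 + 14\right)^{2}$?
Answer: $222784$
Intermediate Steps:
$H = 324$ ($H = 18^{2} = 324$)
$\left(H + 148\right)^{2} = \left(324 + 148\right)^{2} = 472^{2} = 222784$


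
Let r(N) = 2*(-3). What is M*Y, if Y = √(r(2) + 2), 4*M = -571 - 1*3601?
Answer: -2086*I ≈ -2086.0*I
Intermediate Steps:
r(N) = -6
M = -1043 (M = (-571 - 1*3601)/4 = (-571 - 3601)/4 = (¼)*(-4172) = -1043)
Y = 2*I (Y = √(-6 + 2) = √(-4) = 2*I ≈ 2.0*I)
M*Y = -2086*I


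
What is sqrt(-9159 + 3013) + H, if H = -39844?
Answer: -39844 + I*sqrt(6146) ≈ -39844.0 + 78.396*I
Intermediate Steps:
sqrt(-9159 + 3013) + H = sqrt(-9159 + 3013) - 39844 = sqrt(-6146) - 39844 = I*sqrt(6146) - 39844 = -39844 + I*sqrt(6146)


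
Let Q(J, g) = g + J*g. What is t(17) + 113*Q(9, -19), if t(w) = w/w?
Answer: -21469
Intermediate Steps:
t(w) = 1
t(17) + 113*Q(9, -19) = 1 + 113*(-19*(1 + 9)) = 1 + 113*(-19*10) = 1 + 113*(-190) = 1 - 21470 = -21469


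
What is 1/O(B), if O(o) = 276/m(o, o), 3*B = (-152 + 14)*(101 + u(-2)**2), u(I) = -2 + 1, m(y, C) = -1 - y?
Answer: 4691/276 ≈ 16.996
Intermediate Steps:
u(I) = -1
B = -4692 (B = ((-152 + 14)*(101 + (-1)**2))/3 = (-138*(101 + 1))/3 = (-138*102)/3 = (1/3)*(-14076) = -4692)
O(o) = 276/(-1 - o)
1/O(B) = 1/(-276/(1 - 4692)) = 1/(-276/(-4691)) = 1/(-276*(-1/4691)) = 1/(276/4691) = 4691/276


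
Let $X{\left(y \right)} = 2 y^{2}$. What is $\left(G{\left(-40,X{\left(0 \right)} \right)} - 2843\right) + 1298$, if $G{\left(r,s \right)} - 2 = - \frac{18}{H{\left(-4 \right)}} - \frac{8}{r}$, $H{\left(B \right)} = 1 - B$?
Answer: $- \frac{7732}{5} \approx -1546.4$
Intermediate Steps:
$G{\left(r,s \right)} = - \frac{8}{5} - \frac{8}{r}$ ($G{\left(r,s \right)} = 2 - \left(\frac{8}{r} + \frac{18}{1 - -4}\right) = 2 - \left(\frac{8}{r} + \frac{18}{1 + 4}\right) = 2 - \left(\frac{18}{5} + \frac{8}{r}\right) = - \frac{8}{5} - \frac{8}{r}$)
$\left(G{\left(-40,X{\left(0 \right)} \right)} - 2843\right) + 1298 = \left(\left(- \frac{8}{5} - \frac{8}{-40}\right) - 2843\right) + 1298 = \left(\left(- \frac{8}{5} - - \frac{1}{5}\right) - 2843\right) + 1298 = \left(\left(- \frac{8}{5} + \frac{1}{5}\right) - 2843\right) + 1298 = \left(- \frac{7}{5} - 2843\right) + 1298 = - \frac{14222}{5} + 1298 = - \frac{7732}{5}$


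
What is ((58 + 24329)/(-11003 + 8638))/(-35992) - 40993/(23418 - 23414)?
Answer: -79303825793/7738280 ≈ -10248.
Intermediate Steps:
((58 + 24329)/(-11003 + 8638))/(-35992) - 40993/(23418 - 23414) = (24387/(-2365))*(-1/35992) - 40993/4 = (24387*(-1/2365))*(-1/35992) - 40993*1/4 = -2217/215*(-1/35992) - 40993/4 = 2217/7738280 - 40993/4 = -79303825793/7738280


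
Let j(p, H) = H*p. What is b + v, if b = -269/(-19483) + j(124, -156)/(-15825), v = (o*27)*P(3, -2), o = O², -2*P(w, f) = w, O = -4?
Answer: -66469745241/102772825 ≈ -646.76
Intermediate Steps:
P(w, f) = -w/2
o = 16 (o = (-4)² = 16)
v = -648 (v = (16*27)*(-½*3) = 432*(-3/2) = -648)
b = 127045359/102772825 (b = -269/(-19483) - 156*124/(-15825) = -269*(-1/19483) - 19344*(-1/15825) = 269/19483 + 6448/5275 = 127045359/102772825 ≈ 1.2362)
b + v = 127045359/102772825 - 648 = -66469745241/102772825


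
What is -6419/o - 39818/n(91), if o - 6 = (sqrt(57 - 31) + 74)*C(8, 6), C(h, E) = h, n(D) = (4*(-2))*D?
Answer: 109407171/2491580 + 12838*sqrt(26)/88985 ≈ 44.646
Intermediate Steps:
n(D) = -8*D
o = 598 + 8*sqrt(26) (o = 6 + (sqrt(57 - 31) + 74)*8 = 6 + (sqrt(26) + 74)*8 = 6 + (74 + sqrt(26))*8 = 6 + (592 + 8*sqrt(26)) = 598 + 8*sqrt(26) ≈ 638.79)
-6419/o - 39818/n(91) = -6419/(598 + 8*sqrt(26)) - 39818/((-8*91)) = -6419/(598 + 8*sqrt(26)) - 39818/(-728) = -6419/(598 + 8*sqrt(26)) - 39818*(-1/728) = -6419/(598 + 8*sqrt(26)) + 19909/364 = 19909/364 - 6419/(598 + 8*sqrt(26))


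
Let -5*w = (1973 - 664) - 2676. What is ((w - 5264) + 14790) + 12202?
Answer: 110007/5 ≈ 22001.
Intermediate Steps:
w = 1367/5 (w = -((1973 - 664) - 2676)/5 = -(1309 - 2676)/5 = -⅕*(-1367) = 1367/5 ≈ 273.40)
((w - 5264) + 14790) + 12202 = ((1367/5 - 5264) + 14790) + 12202 = (-24953/5 + 14790) + 12202 = 48997/5 + 12202 = 110007/5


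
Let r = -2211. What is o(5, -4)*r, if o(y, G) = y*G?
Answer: 44220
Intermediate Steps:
o(y, G) = G*y
o(5, -4)*r = -4*5*(-2211) = -20*(-2211) = 44220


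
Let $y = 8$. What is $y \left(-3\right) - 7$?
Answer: $-31$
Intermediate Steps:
$y \left(-3\right) - 7 = 8 \left(-3\right) - 7 = -24 - 7 = -31$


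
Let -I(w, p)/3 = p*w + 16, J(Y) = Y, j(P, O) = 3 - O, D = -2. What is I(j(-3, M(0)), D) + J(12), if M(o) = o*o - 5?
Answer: 12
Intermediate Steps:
M(o) = -5 + o**2 (M(o) = o**2 - 5 = -5 + o**2)
I(w, p) = -48 - 3*p*w (I(w, p) = -3*(p*w + 16) = -3*(16 + p*w) = -48 - 3*p*w)
I(j(-3, M(0)), D) + J(12) = (-48 - 3*(-2)*(3 - (-5 + 0**2))) + 12 = (-48 - 3*(-2)*(3 - (-5 + 0))) + 12 = (-48 - 3*(-2)*(3 - 1*(-5))) + 12 = (-48 - 3*(-2)*(3 + 5)) + 12 = (-48 - 3*(-2)*8) + 12 = (-48 + 48) + 12 = 0 + 12 = 12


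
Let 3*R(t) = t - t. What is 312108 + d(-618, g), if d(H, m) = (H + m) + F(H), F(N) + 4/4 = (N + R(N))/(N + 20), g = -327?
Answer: 93037747/299 ≈ 3.1116e+5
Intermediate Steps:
R(t) = 0 (R(t) = (t - t)/3 = (⅓)*0 = 0)
F(N) = -1 + N/(20 + N) (F(N) = -1 + (N + 0)/(N + 20) = -1 + N/(20 + N))
d(H, m) = H + m - 20/(20 + H) (d(H, m) = (H + m) - 20/(20 + H) = H + m - 20/(20 + H))
312108 + d(-618, g) = 312108 + (-20 + (20 - 618)*(-618 - 327))/(20 - 618) = 312108 + (-20 - 598*(-945))/(-598) = 312108 - (-20 + 565110)/598 = 312108 - 1/598*565090 = 312108 - 282545/299 = 93037747/299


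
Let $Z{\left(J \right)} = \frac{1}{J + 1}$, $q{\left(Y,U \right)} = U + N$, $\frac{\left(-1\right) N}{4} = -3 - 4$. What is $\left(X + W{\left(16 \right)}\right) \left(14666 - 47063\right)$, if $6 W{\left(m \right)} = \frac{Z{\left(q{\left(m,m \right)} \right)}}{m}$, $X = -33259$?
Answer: $\frac{1551588214321}{1440} \approx 1.0775 \cdot 10^{9}$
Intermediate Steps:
$N = 28$ ($N = - 4 \left(-3 - 4\right) = \left(-4\right) \left(-7\right) = 28$)
$q{\left(Y,U \right)} = 28 + U$ ($q{\left(Y,U \right)} = U + 28 = 28 + U$)
$Z{\left(J \right)} = \frac{1}{1 + J}$
$W{\left(m \right)} = \frac{1}{6 m \left(29 + m\right)}$ ($W{\left(m \right)} = \frac{\frac{1}{1 + \left(28 + m\right)} \frac{1}{m}}{6} = \frac{\frac{1}{29 + m} \frac{1}{m}}{6} = \frac{\frac{1}{m} \frac{1}{29 + m}}{6} = \frac{1}{6 m \left(29 + m\right)}$)
$\left(X + W{\left(16 \right)}\right) \left(14666 - 47063\right) = \left(-33259 + \frac{1}{6 \cdot 16 \left(29 + 16\right)}\right) \left(14666 - 47063\right) = \left(-33259 + \frac{1}{6} \cdot \frac{1}{16} \cdot \frac{1}{45}\right) \left(-32397\right) = \left(-33259 + \frac{1}{4320}\right) \left(-32397\right) = \left(- \frac{143678879}{4320}\right) \left(-32397\right) = \frac{1551588214321}{1440}$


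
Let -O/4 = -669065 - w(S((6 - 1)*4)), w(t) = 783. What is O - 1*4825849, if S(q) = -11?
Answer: -2146457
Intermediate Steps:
O = 2679392 (O = -4*(-669065 - 1*783) = -4*(-669065 - 783) = -4*(-669848) = 2679392)
O - 1*4825849 = 2679392 - 1*4825849 = 2679392 - 4825849 = -2146457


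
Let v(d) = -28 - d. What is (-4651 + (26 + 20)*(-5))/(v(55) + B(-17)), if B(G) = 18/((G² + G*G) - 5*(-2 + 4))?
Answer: 1386204/23563 ≈ 58.830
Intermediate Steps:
B(G) = 18/(-10 + 2*G²) (B(G) = 18/((G² + G²) - 5*2) = 18/(2*G² - 10) = 18/(-10 + 2*G²))
(-4651 + (26 + 20)*(-5))/(v(55) + B(-17)) = (-4651 + (26 + 20)*(-5))/((-28 - 1*55) + 9/(-5 + (-17)²)) = (-4651 + 46*(-5))/((-28 - 55) + 9/(-5 + 289)) = (-4651 - 230)/(-83 + 9/284) = -4881/(-83 + 9*(1/284)) = -4881/(-83 + 9/284) = -4881/(-23563/284) = -4881*(-284/23563) = 1386204/23563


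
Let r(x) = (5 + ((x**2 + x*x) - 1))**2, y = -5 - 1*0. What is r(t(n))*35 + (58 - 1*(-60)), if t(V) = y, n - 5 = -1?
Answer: 102178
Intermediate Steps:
n = 4 (n = 5 - 1 = 4)
y = -5 (y = -5 + 0 = -5)
t(V) = -5
r(x) = (4 + 2*x**2)**2 (r(x) = (5 + ((x**2 + x**2) - 1))**2 = (5 + (2*x**2 - 1))**2 = (5 + (-1 + 2*x**2))**2 = (4 + 2*x**2)**2)
r(t(n))*35 + (58 - 1*(-60)) = (4*(2 + (-5)**2)**2)*35 + (58 - 1*(-60)) = (4*(2 + 25)**2)*35 + (58 + 60) = (4*27**2)*35 + 118 = (4*729)*35 + 118 = 2916*35 + 118 = 102060 + 118 = 102178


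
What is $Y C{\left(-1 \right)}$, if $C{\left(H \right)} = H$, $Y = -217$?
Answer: $217$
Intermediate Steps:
$Y C{\left(-1 \right)} = \left(-217\right) \left(-1\right) = 217$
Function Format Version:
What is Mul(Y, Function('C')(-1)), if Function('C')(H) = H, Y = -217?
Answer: 217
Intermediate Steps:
Mul(Y, Function('C')(-1)) = Mul(-217, -1) = 217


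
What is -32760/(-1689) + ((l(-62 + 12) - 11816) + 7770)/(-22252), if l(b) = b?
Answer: 61324472/3131969 ≈ 19.580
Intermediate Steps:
-32760/(-1689) + ((l(-62 + 12) - 11816) + 7770)/(-22252) = -32760/(-1689) + (((-62 + 12) - 11816) + 7770)/(-22252) = -32760*(-1/1689) + ((-50 - 11816) + 7770)*(-1/22252) = 10920/563 + (-11866 + 7770)*(-1/22252) = 10920/563 - 4096*(-1/22252) = 10920/563 + 1024/5563 = 61324472/3131969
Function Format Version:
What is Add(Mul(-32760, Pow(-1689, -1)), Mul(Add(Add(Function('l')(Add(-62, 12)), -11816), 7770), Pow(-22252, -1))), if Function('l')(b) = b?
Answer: Rational(61324472, 3131969) ≈ 19.580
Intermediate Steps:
Add(Mul(-32760, Pow(-1689, -1)), Mul(Add(Add(Function('l')(Add(-62, 12)), -11816), 7770), Pow(-22252, -1))) = Add(Mul(-32760, Pow(-1689, -1)), Mul(Add(Add(Add(-62, 12), -11816), 7770), Pow(-22252, -1))) = Add(Mul(-32760, Rational(-1, 1689)), Mul(Add(Add(-50, -11816), 7770), Rational(-1, 22252))) = Add(Rational(10920, 563), Mul(Add(-11866, 7770), Rational(-1, 22252))) = Add(Rational(10920, 563), Mul(-4096, Rational(-1, 22252))) = Add(Rational(10920, 563), Rational(1024, 5563)) = Rational(61324472, 3131969)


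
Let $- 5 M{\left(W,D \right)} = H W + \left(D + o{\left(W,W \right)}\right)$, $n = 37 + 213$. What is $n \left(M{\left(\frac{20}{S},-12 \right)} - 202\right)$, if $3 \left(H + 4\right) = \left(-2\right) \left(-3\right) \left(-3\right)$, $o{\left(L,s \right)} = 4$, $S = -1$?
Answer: $-60100$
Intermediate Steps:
$H = -10$ ($H = -4 + \frac{\left(-2\right) \left(-3\right) \left(-3\right)}{3} = -4 + \frac{6 \left(-3\right)}{3} = -4 + \frac{1}{3} \left(-18\right) = -4 - 6 = -10$)
$n = 250$
$M{\left(W,D \right)} = - \frac{4}{5} + 2 W - \frac{D}{5}$ ($M{\left(W,D \right)} = - \frac{- 10 W + \left(D + 4\right)}{5} = - \frac{- 10 W + \left(4 + D\right)}{5} = - \frac{4 + D - 10 W}{5} = - \frac{4}{5} + 2 W - \frac{D}{5}$)
$n \left(M{\left(\frac{20}{S},-12 \right)} - 202\right) = 250 \left(\left(- \frac{4}{5} + 2 \frac{20}{-1} - - \frac{12}{5}\right) - 202\right) = 250 \left(\left(- \frac{4}{5} + 2 \cdot 20 \left(-1\right) + \frac{12}{5}\right) - 202\right) = 250 \left(\left(- \frac{4}{5} + 2 \left(-20\right) + \frac{12}{5}\right) - 202\right) = 250 \left(\left(- \frac{4}{5} - 40 + \frac{12}{5}\right) - 202\right) = 250 \left(- \frac{192}{5} - 202\right) = 250 \left(- \frac{1202}{5}\right) = -60100$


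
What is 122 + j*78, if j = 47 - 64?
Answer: -1204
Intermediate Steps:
j = -17
122 + j*78 = 122 - 17*78 = 122 - 1326 = -1204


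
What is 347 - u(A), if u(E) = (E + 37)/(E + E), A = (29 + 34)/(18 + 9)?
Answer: 2370/7 ≈ 338.57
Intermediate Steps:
A = 7/3 (A = 63/27 = 63*(1/27) = 7/3 ≈ 2.3333)
u(E) = (37 + E)/(2*E) (u(E) = (37 + E)/((2*E)) = (37 + E)*(1/(2*E)) = (37 + E)/(2*E))
347 - u(A) = 347 - (37 + 7/3)/(2*7/3) = 347 - 3*118/(2*7*3) = 347 - 1*59/7 = 347 - 59/7 = 2370/7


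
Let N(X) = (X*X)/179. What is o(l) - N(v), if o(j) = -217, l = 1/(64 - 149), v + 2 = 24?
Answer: -39327/179 ≈ -219.70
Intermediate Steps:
v = 22 (v = -2 + 24 = 22)
l = -1/85 (l = 1/(-85) = -1/85 ≈ -0.011765)
N(X) = X**2/179 (N(X) = X**2*(1/179) = X**2/179)
o(l) - N(v) = -217 - 22**2/179 = -217 - 484/179 = -39327/179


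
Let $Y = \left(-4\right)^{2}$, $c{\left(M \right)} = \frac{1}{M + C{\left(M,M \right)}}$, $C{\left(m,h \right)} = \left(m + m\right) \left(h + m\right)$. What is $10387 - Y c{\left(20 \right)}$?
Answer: $\frac{4206731}{405} \approx 10387.0$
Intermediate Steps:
$C{\left(m,h \right)} = 2 m \left(h + m\right)$
$c{\left(M \right)} = \frac{1}{M + 4 M^{2}}$ ($c{\left(M \right)} = \frac{1}{M + 2 M \left(M + M\right)} = \frac{1}{M + 2 M 2 M} = \frac{1}{M + 4 M^{2}}$)
$Y = 16$
$10387 - Y c{\left(20 \right)} = 10387 - 16 \frac{1}{20 \left(1 + 4 \cdot 20\right)} = 10387 - 16 \frac{1}{20 \left(1 + 80\right)} = 10387 - 16 \frac{1}{20 \cdot 81} = 10387 - 16 \cdot \frac{1}{20} \cdot \frac{1}{81} = 10387 - 16 \cdot \frac{1}{1620} = 10387 - \frac{4}{405} = \frac{4206731}{405}$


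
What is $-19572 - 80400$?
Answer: $-99972$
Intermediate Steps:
$-19572 - 80400 = -99972$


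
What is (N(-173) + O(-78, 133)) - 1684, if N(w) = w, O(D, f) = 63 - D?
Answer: -1716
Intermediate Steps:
(N(-173) + O(-78, 133)) - 1684 = (-173 + (63 - 1*(-78))) - 1684 = (-173 + (63 + 78)) - 1684 = (-173 + 141) - 1684 = -32 - 1684 = -1716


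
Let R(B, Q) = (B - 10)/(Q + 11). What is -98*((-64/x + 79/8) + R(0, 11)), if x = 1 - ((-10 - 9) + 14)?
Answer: 16121/132 ≈ 122.13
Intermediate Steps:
x = 6 (x = 1 - (-19 + 14) = 1 - 1*(-5) = 1 + 5 = 6)
R(B, Q) = (-10 + B)/(11 + Q)
-98*((-64/x + 79/8) + R(0, 11)) = -98*((-64/6 + 79/8) + (-10 + 0)/(11 + 11)) = -98*((-64*⅙ + 79*(⅛)) - 10/22) = -98*((-32/3 + 79/8) + (1/22)*(-10)) = -98*(-19/24 - 5/11) = -98*(-329/264) = 16121/132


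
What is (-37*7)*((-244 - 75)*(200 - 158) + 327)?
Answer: 3385389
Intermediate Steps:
(-37*7)*((-244 - 75)*(200 - 158) + 327) = -259*(-319*42 + 327) = -259*(-13398 + 327) = -259*(-13071) = 3385389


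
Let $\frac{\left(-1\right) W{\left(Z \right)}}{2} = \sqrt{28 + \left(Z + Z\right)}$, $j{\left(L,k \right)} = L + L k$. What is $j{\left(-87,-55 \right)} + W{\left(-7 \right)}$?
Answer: $4698 - 2 \sqrt{14} \approx 4690.5$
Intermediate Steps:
$W{\left(Z \right)} = - 2 \sqrt{28 + 2 Z}$ ($W{\left(Z \right)} = - 2 \sqrt{28 + \left(Z + Z\right)} = - 2 \sqrt{28 + 2 Z}$)
$j{\left(-87,-55 \right)} + W{\left(-7 \right)} = - 87 \left(1 - 55\right) - 2 \sqrt{28 + 2 \left(-7\right)} = \left(-87\right) \left(-54\right) - 2 \sqrt{28 - 14} = 4698 - 2 \sqrt{14}$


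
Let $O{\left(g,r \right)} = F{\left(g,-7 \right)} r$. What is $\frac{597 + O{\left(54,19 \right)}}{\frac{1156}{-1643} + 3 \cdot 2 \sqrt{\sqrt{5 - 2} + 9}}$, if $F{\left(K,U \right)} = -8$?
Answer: $- \frac{445}{\frac{1156}{1643} - 6 \sqrt{9 + \sqrt{3}}} \approx 23.48$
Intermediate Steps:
$O{\left(g,r \right)} = - 8 r$
$\frac{597 + O{\left(54,19 \right)}}{\frac{1156}{-1643} + 3 \cdot 2 \sqrt{\sqrt{5 - 2} + 9}} = \frac{597 - 152}{\frac{1156}{-1643} + 3 \cdot 2 \sqrt{\sqrt{5 - 2} + 9}} = \frac{597 - 152}{1156 \left(- \frac{1}{1643}\right) + 6 \sqrt{\sqrt{3} + 9}} = \frac{445}{- \frac{1156}{1643} + 6 \sqrt{9 + \sqrt{3}}}$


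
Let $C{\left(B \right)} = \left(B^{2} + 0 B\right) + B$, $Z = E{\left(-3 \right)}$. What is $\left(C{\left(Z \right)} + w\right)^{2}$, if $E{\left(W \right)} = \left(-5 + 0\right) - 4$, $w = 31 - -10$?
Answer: $12769$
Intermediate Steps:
$w = 41$ ($w = 31 + 10 = 41$)
$E{\left(W \right)} = -9$ ($E{\left(W \right)} = -5 - 4 = -9$)
$Z = -9$
$C{\left(B \right)} = B + B^{2}$ ($C{\left(B \right)} = \left(B^{2} + 0\right) + B = B^{2} + B = B + B^{2}$)
$\left(C{\left(Z \right)} + w\right)^{2} = \left(- 9 \left(1 - 9\right) + 41\right)^{2} = \left(\left(-9\right) \left(-8\right) + 41\right)^{2} = \left(72 + 41\right)^{2} = 113^{2} = 12769$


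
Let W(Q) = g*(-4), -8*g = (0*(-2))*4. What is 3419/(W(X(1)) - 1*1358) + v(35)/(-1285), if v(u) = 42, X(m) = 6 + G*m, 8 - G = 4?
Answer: -4450451/1745030 ≈ -2.5504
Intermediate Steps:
G = 4 (G = 8 - 1*4 = 8 - 4 = 4)
X(m) = 6 + 4*m
g = 0 (g = -0*(-2)*4/8 = -0*4 = -1/8*0 = 0)
W(Q) = 0 (W(Q) = 0*(-4) = 0)
3419/(W(X(1)) - 1*1358) + v(35)/(-1285) = 3419/(0 - 1*1358) + 42/(-1285) = 3419/(0 - 1358) + 42*(-1/1285) = 3419/(-1358) - 42/1285 = 3419*(-1/1358) - 42/1285 = -3419/1358 - 42/1285 = -4450451/1745030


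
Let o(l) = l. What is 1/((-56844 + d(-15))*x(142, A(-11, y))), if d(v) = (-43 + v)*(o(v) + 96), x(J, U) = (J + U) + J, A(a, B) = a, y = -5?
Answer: -1/16800966 ≈ -5.9520e-8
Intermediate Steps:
x(J, U) = U + 2*J
d(v) = (-43 + v)*(96 + v) (d(v) = (-43 + v)*(v + 96) = (-43 + v)*(96 + v))
1/((-56844 + d(-15))*x(142, A(-11, y))) = 1/((-56844 + (-4128 + (-15)**2 + 53*(-15)))*(-11 + 2*142)) = 1/((-56844 + (-4128 + 225 - 795))*(-11 + 284)) = 1/(-56844 - 4698*273) = (1/273)/(-61542) = -1/61542*1/273 = -1/16800966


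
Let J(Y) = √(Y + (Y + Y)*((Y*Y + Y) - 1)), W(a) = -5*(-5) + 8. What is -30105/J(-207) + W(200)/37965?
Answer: 11/12655 + 10035*I*√1961509/1961509 ≈ 0.00086922 + 7.1651*I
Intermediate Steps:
W(a) = 33 (W(a) = 25 + 8 = 33)
J(Y) = √(Y + 2*Y*(-1 + Y + Y²)) (J(Y) = √(Y + (2*Y)*((Y² + Y) - 1)) = √(Y + (2*Y)*((Y + Y²) - 1)) = √(Y + (2*Y)*(-1 + Y + Y²)) = √(Y + 2*Y*(-1 + Y + Y²)))
-30105/J(-207) + W(200)/37965 = -30105*(-I*√23/(69*√(-1 + 2*(-207) + 2*(-207)²))) + 33/37965 = -30105*(-I*√23/(69*√(-1 - 414 + 2*42849))) + 33*(1/37965) = -30105*(-I*√23/(69*√(-1 - 414 + 85698))) + 11/12655 = -30105*(-I*√1961509/5884527) + 11/12655 = -(-10035)*I*√1961509/1961509 + 11/12655 = 10035*I*√1961509/1961509 + 11/12655 = 11/12655 + 10035*I*√1961509/1961509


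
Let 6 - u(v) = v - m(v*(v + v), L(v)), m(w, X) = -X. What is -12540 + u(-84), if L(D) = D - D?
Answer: -12450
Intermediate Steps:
L(D) = 0
u(v) = 6 - v (u(v) = 6 - (v - (-1)*0) = 6 - (v - 1*0) = 6 - (v + 0) = 6 - v)
-12540 + u(-84) = -12540 + (6 - 1*(-84)) = -12540 + (6 + 84) = -12540 + 90 = -12450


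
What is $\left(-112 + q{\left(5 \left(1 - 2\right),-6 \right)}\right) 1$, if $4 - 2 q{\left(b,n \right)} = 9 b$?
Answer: $- \frac{175}{2} \approx -87.5$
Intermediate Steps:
$q{\left(b,n \right)} = 2 - \frac{9 b}{2}$
$\left(-112 + q{\left(5 \left(1 - 2\right),-6 \right)}\right) 1 = \left(-112 - \left(-2 + \frac{9 \cdot 5 \left(1 - 2\right)}{2}\right)\right) 1 = \left(-112 - \left(-2 + \frac{9 \cdot 5 \left(-1\right)}{2}\right)\right) 1 = \left(-112 + \left(2 - - \frac{45}{2}\right)\right) 1 = \left(-112 + \left(2 + \frac{45}{2}\right)\right) 1 = \left(-112 + \frac{49}{2}\right) 1 = \left(- \frac{175}{2}\right) 1 = - \frac{175}{2}$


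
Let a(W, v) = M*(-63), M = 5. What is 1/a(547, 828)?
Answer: -1/315 ≈ -0.0031746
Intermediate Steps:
a(W, v) = -315 (a(W, v) = 5*(-63) = -315)
1/a(547, 828) = 1/(-315) = -1/315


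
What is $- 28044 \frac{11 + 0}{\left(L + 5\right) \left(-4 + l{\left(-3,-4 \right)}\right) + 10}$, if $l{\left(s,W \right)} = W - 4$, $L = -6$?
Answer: $-14022$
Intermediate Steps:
$l{\left(s,W \right)} = -4 + W$
$- 28044 \frac{11 + 0}{\left(L + 5\right) \left(-4 + l{\left(-3,-4 \right)}\right) + 10} = - 28044 \frac{11 + 0}{\left(-6 + 5\right) \left(-4 - 8\right) + 10} = - 28044 \frac{11}{- (-4 - 8) + 10} = - 28044 \frac{11}{\left(-1\right) \left(-12\right) + 10} = - 28044 \frac{11}{12 + 10} = - 28044 \cdot \frac{11}{22} = - 28044 \cdot 11 \cdot \frac{1}{22} = \left(-28044\right) \frac{1}{2} = -14022$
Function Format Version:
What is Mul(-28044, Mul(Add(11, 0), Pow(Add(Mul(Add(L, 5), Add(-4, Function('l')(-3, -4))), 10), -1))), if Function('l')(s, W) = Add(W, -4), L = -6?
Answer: -14022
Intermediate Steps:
Function('l')(s, W) = Add(-4, W)
Mul(-28044, Mul(Add(11, 0), Pow(Add(Mul(Add(L, 5), Add(-4, Function('l')(-3, -4))), 10), -1))) = Mul(-28044, Mul(Add(11, 0), Pow(Add(Mul(Add(-6, 5), Add(-4, Add(-4, -4))), 10), -1))) = Mul(-28044, Mul(11, Pow(Add(Mul(-1, Add(-4, -8)), 10), -1))) = Mul(-28044, Mul(11, Pow(Add(Mul(-1, -12), 10), -1))) = Mul(-28044, Mul(11, Pow(Add(12, 10), -1))) = Mul(-28044, Mul(11, Pow(22, -1))) = Mul(-28044, Mul(11, Rational(1, 22))) = Mul(-28044, Rational(1, 2)) = -14022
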